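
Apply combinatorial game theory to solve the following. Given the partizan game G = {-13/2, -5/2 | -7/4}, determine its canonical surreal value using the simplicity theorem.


Left options: {-13/2, -5/2}, max = -5/2
Right options: {-7/4}, min = -7/4
All options are numbers and max(Left) < min(Right), so by the simplicity theorem the value is the simplest (earliest-born) number strictly between -5/2 and -7/4.
The only integer strictly between -5/2 and -7/4 is -2.
No non-integer in the interval can be simpler: if x is a non-integer in the interval, then floor(x) or ceil(x) also lies in the interval (the interval contains an integer), and both are proper prefixes of x's sign expansion, i.e. born earlier. So the game value is -2.
Game value = -2

-2


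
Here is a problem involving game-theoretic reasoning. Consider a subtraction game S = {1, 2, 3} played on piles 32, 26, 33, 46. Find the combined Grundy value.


Subtraction set: {1, 2, 3}
For this subtraction set, G(n) = n mod 4 (period = max + 1 = 4).
Pile 1 (size 32): G(32) = 32 mod 4 = 0
Pile 2 (size 26): G(26) = 26 mod 4 = 2
Pile 3 (size 33): G(33) = 33 mod 4 = 1
Pile 4 (size 46): G(46) = 46 mod 4 = 2
Total Grundy value = XOR of all: 0 XOR 2 XOR 1 XOR 2 = 1

1


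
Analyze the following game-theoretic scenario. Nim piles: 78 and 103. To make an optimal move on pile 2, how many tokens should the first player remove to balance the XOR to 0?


Piles: 78 and 103
Current XOR: 78 XOR 103 = 41 (non-zero, so this is an N-position).
To make the XOR zero, we need to find a move that balances the piles.
For pile 2 (size 103): target = 103 XOR 41 = 78
We reduce pile 2 from 103 to 78.
Tokens removed: 103 - 78 = 25
Verification: 78 XOR 78 = 0

25


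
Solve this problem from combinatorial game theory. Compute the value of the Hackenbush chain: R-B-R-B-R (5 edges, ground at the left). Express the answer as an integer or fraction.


Edges (from ground): R-B-R-B-R
By Berlekamp's sign-expansion rule, a Blue-Red Hackenbush stalk has the value of the surreal number whose sign sequence is the edge sequence with B -> + and R -> -.
Sign sequence: -+-+-
Trace the sign expansion in the surreal number tree, starting from 0:
Edge 1: R (sign -) -> bounds (-inf, 0), value = -1
Edge 2: B (sign +) -> bounds (-1, 0), value = -1/2
Edge 3: R (sign -) -> bounds (-1, -1/2), value = -3/4
Edge 4: B (sign +) -> bounds (-3/4, -1/2), value = -5/8
Edge 5: R (sign -) -> bounds (-3/4, -5/8), value = -11/16
Game value = -11/16

-11/16


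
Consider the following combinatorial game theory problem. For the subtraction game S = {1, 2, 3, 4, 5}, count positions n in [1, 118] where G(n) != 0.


Subtraction set S = {1, 2, 3, 4, 5}, so G(n) = n mod 6.
G(n) = 0 when n is a multiple of 6.
Multiples of 6 in [1, 118]: 19
N-positions (nonzero Grundy) = 118 - 19 = 99

99


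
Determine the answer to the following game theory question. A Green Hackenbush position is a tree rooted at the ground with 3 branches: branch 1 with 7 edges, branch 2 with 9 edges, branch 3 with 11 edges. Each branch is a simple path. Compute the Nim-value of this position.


The tree has 3 branches from the ground vertex.
In Green Hackenbush, the Nim-value of a simple path of length k is k.
Branch 1: length 7, Nim-value = 7
Branch 2: length 9, Nim-value = 9
Branch 3: length 11, Nim-value = 11
Total Nim-value = XOR of all branch values:
0 XOR 7 = 7
7 XOR 9 = 14
14 XOR 11 = 5
Nim-value of the tree = 5

5


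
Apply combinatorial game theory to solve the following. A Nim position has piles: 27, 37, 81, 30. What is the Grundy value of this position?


We need the XOR (exclusive or) of all pile sizes.
After XOR-ing pile 1 (size 27): 0 XOR 27 = 27
After XOR-ing pile 2 (size 37): 27 XOR 37 = 62
After XOR-ing pile 3 (size 81): 62 XOR 81 = 111
After XOR-ing pile 4 (size 30): 111 XOR 30 = 113
The Nim-value of this position is 113.

113


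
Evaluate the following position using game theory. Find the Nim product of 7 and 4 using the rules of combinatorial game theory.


Nim multiplication is bilinear over XOR: (u XOR v) * w = (u*w) XOR (v*w).
So we split each operand into its bit components and XOR the pairwise Nim products.
7 = 1 + 2 + 4 (as XOR of powers of 2).
4 = 4 (as XOR of powers of 2).
Using the standard Nim-product table on single bits:
  2*2 = 3,   2*4 = 8,   2*8 = 12,
  4*4 = 6,   4*8 = 11,  8*8 = 13,
and  1*x = x (identity), k*l = l*k (commutative).
Pairwise Nim products:
  1 * 4 = 4
  2 * 4 = 8
  4 * 4 = 6
XOR them: 4 XOR 8 XOR 6 = 10.
Result: 7 * 4 = 10 (in Nim).

10


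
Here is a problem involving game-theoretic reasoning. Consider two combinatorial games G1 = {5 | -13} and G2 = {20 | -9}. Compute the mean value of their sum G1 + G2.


G1 = {5 | -13}, G2 = {20 | -9}
Each is a switch {a | b} with numbers a > b; its mean value is (a + b)/2, and mean value is additive over game sums: m(G1 + G2) = m(G1) + m(G2).
Mean of G1 = (5 + (-13))/2 = -8/2 = -4
Mean of G2 = (20 + (-9))/2 = 11/2 = 11/2
Mean of G1 + G2 = -4 + 11/2 = 3/2

3/2


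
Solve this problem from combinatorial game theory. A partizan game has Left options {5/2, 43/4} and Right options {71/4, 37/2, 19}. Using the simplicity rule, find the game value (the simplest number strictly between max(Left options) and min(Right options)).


Left options: {5/2, 43/4}, max = 43/4
Right options: {71/4, 37/2, 19}, min = 71/4
All options are numbers and max(Left) < min(Right), so by the simplicity theorem the value is the simplest (earliest-born) number strictly between 43/4 and 71/4.
Integers 11 through 17 all lie strictly between 43/4 and 71/4.
Among integers, the simplest (lowest birthday = smallest |n|; 0 is born on day 0, +-n on day n) is 11.
No non-integer in the interval can be simpler: if x is a non-integer in the interval, then floor(x) or ceil(x) also lies in the interval (the interval contains an integer), and both are proper prefixes of x's sign expansion, i.e. born earlier. So the game value is 11.
Game value = 11

11


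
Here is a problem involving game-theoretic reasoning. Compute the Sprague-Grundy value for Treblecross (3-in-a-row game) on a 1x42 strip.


Treblecross: place X on empty cells; 3-in-a-row wins.
Playing within two cells of an existing X lets the opponent win at once, so sensible play treats the cells i-2..i+2 around each X as dead. The player left with no safe cell loses, so this is a normal-play take-away game on strips of safe cells.
Placing X at cell i (0-indexed) of a strip of k safe cells leaves independent strips of sizes max(0, i-2) and max(0, k-i-3). Hence G(k) = mex{ G(max(0,i-2)) XOR G(max(0,k-i-3)) : 0 <= i < k }, with G(0) = 0.
G(1): splits (0,0):0^0=0 -> mex({0}) = 1
G(2): splits (0,0):0^0=0 -> mex({0}) = 1
G(3): splits (0,0):0^0=0 -> mex({0}) = 1
G(4): splits (0,1):0^1=1 (0,0):0^0=0 -> mex({0, 1}) = 2
G(5): splits (0,2):0^1=1 (0,1):0^1=1 (0,0):0^0=0 -> mex({0, 1}) = 2
G(6) = mex({1}) = 0
G(7) = mex({0, 1, 2}) = 3
G(8) = mex({0, 1, 2}) = 3
G(9) = mex({0, 2}) = 1
G(10) = mex({0, 2, 3}) = 1
G(11) = mex({0, 3}) = 1
G(12) = mex({1, 3}) = 0
G(13) = mex({0, 1, 2, 3}) = 4
G(14) = mex({0, 1, 2}) = 3
G(15) = mex({0, 1, 2}) = 3
G(16) = mex({0, 1, 2, 4}) = 3
G(17) = mex({0, 1, 3, 4}) = 2
G(18) = mex({0, 1, 3, 4}) = 2
G(19) = mex({0, 1, 3, 5}) = 2
G(20) = mex({0, 1, 2, 3, 5}) = 4
G(21) = mex({0, 1, 2, 3, 5}) = 4
G(22) = mex({1, 2, 6}) = 0
G(23) = mex({0, 1, 2, 3, 4, 6}) = 5
G(24) = mex({0, 1, 2, 3, 4}) = 5
G(25) = mex({0, 1, 3, 4, 7}) = 2
G(26) = mex({0, 1, 3, 4, 5, 7}) = 2
G(27) = mex({0, 1, 3, 5}) = 2
G(28) = mex({0, 1, 2, 5}) = 3
G(29) = mex({0, 1, 2, 4, 5, 6}) = 3
G(30) = mex({1, 2, 4, 6}) = 0
G(31) = mex({0, 1, 2, 3, 4, 6}) = 5
G(32) = mex({1, 2, 3, 4, 7}) = 0
G(33) = mex({0, 3, 7}) = 1
G(34) = mex({0, 2, 3, 5, 7}) = 1
G(35) = mex({0, 2, 3, 5, 6}) = 1
G(36) = mex({0, 1, 2, 5, 6}) = 3
G(37) = mex({0, 1, 2, 4, 5, 6}) = 3
G(38) = mex({0, 1, 2, 4}) = 3
G(39) = mex({0, 1, 2, 3, 4, 7}) = 5
G(40) = mex({0, 1, 2, 3, 4, 5, 7}) = 6
G(41) = mex({0, 1, 2, 3, 5, 7}) = 4
G(42) = mex({0, 1, 2, 3, 5, 6, 7}) = 4
Therefore G(42) = 4.

4


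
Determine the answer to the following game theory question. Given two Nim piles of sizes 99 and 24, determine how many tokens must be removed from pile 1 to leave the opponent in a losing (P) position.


Piles: 99 and 24
Current XOR: 99 XOR 24 = 123 (non-zero, so this is an N-position).
To make the XOR zero, we need to find a move that balances the piles.
For pile 1 (size 99): target = 99 XOR 123 = 24
We reduce pile 1 from 99 to 24.
Tokens removed: 99 - 24 = 75
Verification: 24 XOR 24 = 0

75


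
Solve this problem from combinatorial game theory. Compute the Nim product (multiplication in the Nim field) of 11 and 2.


Nim multiplication is bilinear over XOR: (u XOR v) * w = (u*w) XOR (v*w).
So we split each operand into its bit components and XOR the pairwise Nim products.
11 = 1 + 2 + 8 (as XOR of powers of 2).
2 = 2 (as XOR of powers of 2).
Using the standard Nim-product table on single bits:
  2*2 = 3,   2*4 = 8,   2*8 = 12,
  4*4 = 6,   4*8 = 11,  8*8 = 13,
and  1*x = x (identity), k*l = l*k (commutative).
Pairwise Nim products:
  1 * 2 = 2
  2 * 2 = 3
  8 * 2 = 12
XOR them: 2 XOR 3 XOR 12 = 13.
Result: 11 * 2 = 13 (in Nim).

13


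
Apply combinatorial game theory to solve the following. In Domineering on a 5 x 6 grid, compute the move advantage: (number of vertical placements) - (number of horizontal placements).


Board is 5 x 6 (rows x cols).
Left (vertical) placements: (rows-1) * cols = 4 * 6 = 24
Right (horizontal) placements: rows * (cols-1) = 5 * 5 = 25
Advantage = Left - Right = 24 - 25 = -1

-1


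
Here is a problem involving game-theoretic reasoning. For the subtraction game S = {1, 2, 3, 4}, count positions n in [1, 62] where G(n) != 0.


Subtraction set S = {1, 2, 3, 4}, so G(n) = n mod 5.
G(n) = 0 when n is a multiple of 5.
Multiples of 5 in [1, 62]: 12
N-positions (nonzero Grundy) = 62 - 12 = 50

50


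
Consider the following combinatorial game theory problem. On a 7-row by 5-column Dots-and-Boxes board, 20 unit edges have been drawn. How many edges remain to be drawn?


Grid: 7 x 5 boxes, i.e. 8 rows and 6 columns of dots.
Horizontal edges: (rows + 1) * cols = 8 * 5 = 40
Vertical edges: rows * (cols + 1) = 7 * 6 = 42
Total edges: 40 + 42 = 82
Edges drawn: 20
Remaining: 82 - 20 = 62

62


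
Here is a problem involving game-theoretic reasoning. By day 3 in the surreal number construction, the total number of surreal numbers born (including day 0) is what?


Day 0: {|} = 0 is born. Count = 1.
Day n: the number of surreal numbers born by day n is 2^(n+1) - 1.
By day 0: 2^1 - 1 = 1
By day 1: 2^2 - 1 = 3
By day 2: 2^3 - 1 = 7
By day 3: 2^4 - 1 = 15
By day 3: 15 surreal numbers.

15


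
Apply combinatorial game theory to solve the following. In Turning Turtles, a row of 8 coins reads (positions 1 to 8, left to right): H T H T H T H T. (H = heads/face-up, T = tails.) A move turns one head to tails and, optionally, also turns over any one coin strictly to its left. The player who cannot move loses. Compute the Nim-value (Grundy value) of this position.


Coins: H T H T H T H T
Key fact: a single head at position k behaves exactly like a Nim heap of size k (turning it to T and optionally flipping a coin at j < k corresponds to moving the heap from k to j, or to 0), and heads combine as a disjunctive sum (two heads at the same place would cancel, matching j XOR j = 0). So the Nim-value is the XOR of the 1-indexed positions of the heads.
Face-up positions (1-indexed): [1, 3, 5, 7]
XOR 0 with 1: 0 XOR 1 = 1
XOR 1 with 3: 1 XOR 3 = 2
XOR 2 with 5: 2 XOR 5 = 7
XOR 7 with 7: 7 XOR 7 = 0
Nim-value = 0

0


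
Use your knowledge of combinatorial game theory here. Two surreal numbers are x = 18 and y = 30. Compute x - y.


x = 18, y = 30
x - y = 18 - 30 = -12

-12


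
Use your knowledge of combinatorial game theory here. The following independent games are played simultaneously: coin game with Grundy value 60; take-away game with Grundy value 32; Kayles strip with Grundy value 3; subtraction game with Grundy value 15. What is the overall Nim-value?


By the Sprague-Grundy theorem, the Grundy value of a sum of games is the XOR of individual Grundy values.
coin game: Grundy value = 60. Running XOR: 0 XOR 60 = 60
take-away game: Grundy value = 32. Running XOR: 60 XOR 32 = 28
Kayles strip: Grundy value = 3. Running XOR: 28 XOR 3 = 31
subtraction game: Grundy value = 15. Running XOR: 31 XOR 15 = 16
The combined Grundy value is 16.

16


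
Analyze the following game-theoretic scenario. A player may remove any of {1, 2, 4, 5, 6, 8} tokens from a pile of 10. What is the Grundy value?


The subtraction set is S = {1, 2, 4, 5, 6, 8}.
G(k) = mex{ G(k - s) : s in S, s <= k }. We compute iteratively: G(0) = 0.
G(1) = mex({0}) = 1
G(2) = mex({0, 1}) = 2
G(3) = mex({1, 2}) = 0
G(4) = mex({0, 2}) = 1
G(5) = mex({0, 1}) = 2
G(6) = mex({0, 1, 2}) = 3
G(7) = mex({0, 1, 2, 3}) = 4
G(8) = mex({0, 1, 2, 3, 4}) = 5
G(9) = mex({0, 1, 2, 4, 5}) = 3
G(10) = mex({1, 2, 3, 5}) = 0
Therefore G(10) = 0.

0


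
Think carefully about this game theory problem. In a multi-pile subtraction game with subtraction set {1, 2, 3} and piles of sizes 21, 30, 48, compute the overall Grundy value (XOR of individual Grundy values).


Subtraction set: {1, 2, 3}
For this subtraction set, G(n) = n mod 4 (period = max + 1 = 4).
Pile 1 (size 21): G(21) = 21 mod 4 = 1
Pile 2 (size 30): G(30) = 30 mod 4 = 2
Pile 3 (size 48): G(48) = 48 mod 4 = 0
Total Grundy value = XOR of all: 1 XOR 2 XOR 0 = 3

3


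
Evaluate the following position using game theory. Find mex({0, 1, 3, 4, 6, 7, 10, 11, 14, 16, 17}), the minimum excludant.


Set = {0, 1, 3, 4, 6, 7, 10, 11, 14, 16, 17}
0 is in the set.
1 is in the set.
2 is NOT in the set. This is the mex.
mex = 2

2


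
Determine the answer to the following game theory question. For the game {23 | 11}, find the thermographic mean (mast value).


Game = {23 | 11}, a switch {a | b} with numbers a > b.
Its thermograph has left wall a - t and right wall b + t, which meet at t = (a - b)/2, where both equal (a + b)/2. So the mast (mean value) is at (a + b)/2.
Mean = (23 + (11))/2 = 34/2 = 17

17


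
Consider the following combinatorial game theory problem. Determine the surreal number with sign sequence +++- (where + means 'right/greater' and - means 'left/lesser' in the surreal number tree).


Sign expansion: +++-
Rule: track bounds (lo, hi), initially (-inf, +inf). On '+', the current value becomes lo and we move to the simplest number in (value, hi): value + 1 if hi = +inf, otherwise the midpoint (value + hi)/2. On '-', the current value becomes hi and we move to value - 1 if lo = -inf, otherwise the midpoint (lo + value)/2.
Start at 0.
Step 1: sign = +, move right. Bounds: (0, +inf). Value = 1
Step 2: sign = +, move right. Bounds: (1, +inf). Value = 2
Step 3: sign = +, move right. Bounds: (2, +inf). Value = 3
Step 4: sign = -, move left. Bounds: (2, 3). Value = 5/2
The surreal number with sign expansion +++- is 5/2.

5/2


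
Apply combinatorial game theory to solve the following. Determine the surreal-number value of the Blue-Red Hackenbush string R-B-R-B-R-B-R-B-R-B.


Edges (from ground): R-B-R-B-R-B-R-B-R-B
By Berlekamp's sign-expansion rule, a Blue-Red Hackenbush stalk has the value of the surreal number whose sign sequence is the edge sequence with B -> + and R -> -.
Sign sequence: -+-+-+-+-+
Trace the sign expansion in the surreal number tree, starting from 0:
Edge 1: R (sign -) -> bounds (-inf, 0), value = -1
Edge 2: B (sign +) -> bounds (-1, 0), value = -1/2
Edge 3: R (sign -) -> bounds (-1, -1/2), value = -3/4
Edge 4: B (sign +) -> bounds (-3/4, -1/2), value = -5/8
Edge 5: R (sign -) -> bounds (-3/4, -5/8), value = -11/16
Edge 6: B (sign +) -> bounds (-11/16, -5/8), value = -21/32
Edge 7: R (sign -) -> bounds (-11/16, -21/32), value = -43/64
Edge 8: B (sign +) -> bounds (-43/64, -21/32), value = -85/128
Edge 9: R (sign -) -> bounds (-43/64, -85/128), value = -171/256
Edge 10: B (sign +) -> bounds (-171/256, -85/128), value = -341/512
Game value = -341/512

-341/512


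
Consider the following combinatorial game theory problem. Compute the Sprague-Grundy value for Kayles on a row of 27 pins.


Kayles: a move removes 1 or 2 adjacent pins from a contiguous row.
Removing pins from a row of k leaves two independent rows (a, b) with a + b = k - 1 (one pin) or a + b = k - 2 (two pins); an end removal gives a = 0.
By Sprague-Grundy, G(k) = mex{ G(a) XOR G(b) } over all these splits. G(0) = 0.
G(1): splits (0,0):0^0=0 -> mex({0}) = 1
G(2): splits (0,1):0^1=1 (0,0):0^0=0 -> mex({0, 1}) = 2
G(3): splits (0,2):0^2=2 (1,1):1^1=0 (0,1):0^1=1 -> mex({0, 1, 2}) = 3
G(4): splits (0,3):0^3=3 (1,2):1^2=3 (0,2):0^2=2 (1,1):1^1=0 -> mex({0, 2, 3}) = 1
G(5): splits (0,4):0^1=1 (1,3):1^3=2 (2,2):2^2=0 (0,3):0^3=3 (1,2):1^2=3 -> mex({0, 1, 2, 3}) = 4
G(6) = mex({0, 1, 2, 4}) = 3
G(7) = mex({0, 1, 3, 4, 5}) = 2
G(8) = mex({0, 2, 3, 5, 6}) = 1
G(9) = mex({0, 1, 2, 3, 6, 7}) = 4
G(10) = mex({0, 1, 3, 4, 5, 7}) = 2
G(11) = mex({0, 1, 2, 3, 4, 5}) = 6
G(12) = mex({0, 1, 2, 3, 5, 6, 7}) = 4
G(13) = mex({0, 2, 3, 4, 6, 7}) = 1
G(14) = mex({0, 1, 4, 5, 6, 7}) = 2
G(15) = mex({0, 1, 2, 3, 4, 5, 6}) = 7
G(16) = mex({0, 2, 3, 5, 6, 7}) = 1
G(17) = mex({0, 1, 2, 3, 5, 6, 7}) = 4
G(18) = mex({0, 1, 2, 4, 5, 6}) = 3
G(19) = mex({0, 1, 3, 4, 5, 7}) = 2
G(20) = mex({0, 2, 3, 4, 5, 6, 7}) = 1
G(21) = mex({0, 1, 2, 3, 5, 6, 7}) = 4
G(22) = mex({0, 1, 2, 3, 4, 5, 7}) = 6
G(23) = mex({0, 1, 2, 3, 4, 5, 6}) = 7
G(24) = mex({0, 1, 2, 3, 5, 6, 7}) = 4
G(25) = mex({0, 2, 3, 4, 6, 7}) = 1
G(26) = mex({0, 1, 3, 4, 5, 6, 7}) = 2
G(27) = mex({0, 1, 2, 3, 4, 5, 6, 7}) = 8
Therefore G(27) = 8.

8


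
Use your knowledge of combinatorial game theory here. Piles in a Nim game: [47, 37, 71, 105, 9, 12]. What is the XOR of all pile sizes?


We need the XOR (exclusive or) of all pile sizes.
After XOR-ing pile 1 (size 47): 0 XOR 47 = 47
After XOR-ing pile 2 (size 37): 47 XOR 37 = 10
After XOR-ing pile 3 (size 71): 10 XOR 71 = 77
After XOR-ing pile 4 (size 105): 77 XOR 105 = 36
After XOR-ing pile 5 (size 9): 36 XOR 9 = 45
After XOR-ing pile 6 (size 12): 45 XOR 12 = 33
The Nim-value of this position is 33.

33


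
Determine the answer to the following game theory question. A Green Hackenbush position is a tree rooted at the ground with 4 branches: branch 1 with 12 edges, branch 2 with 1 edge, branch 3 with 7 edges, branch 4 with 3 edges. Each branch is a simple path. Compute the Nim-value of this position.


The tree has 4 branches from the ground vertex.
In Green Hackenbush, the Nim-value of a simple path of length k is k.
Branch 1: length 12, Nim-value = 12
Branch 2: length 1, Nim-value = 1
Branch 3: length 7, Nim-value = 7
Branch 4: length 3, Nim-value = 3
Total Nim-value = XOR of all branch values:
0 XOR 12 = 12
12 XOR 1 = 13
13 XOR 7 = 10
10 XOR 3 = 9
Nim-value of the tree = 9

9


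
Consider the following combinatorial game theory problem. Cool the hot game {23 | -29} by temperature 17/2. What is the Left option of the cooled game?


Original game: {23 | -29} (a switch {a | b} with a > b).
Cooling by t (for t below the temperature (a - b)/2 = 26) taxes each move by t: {a | b} cooled by t is {a - t | b + t}.
Cooling amount: t = 17/2
Cooled Left option: 23 - 17/2 = 29/2
Cooled Right option: -29 + 17/2 = -41/2
Cooled game: {29/2 | -41/2}
Left option = 29/2

29/2


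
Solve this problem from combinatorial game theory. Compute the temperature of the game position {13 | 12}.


The game is {13 | 12}, a switch {a | b} with numbers a > b.
Cooling {a | b} by t gives {a - t | b + t}, which stops being hot when a - t = b + t, i.e. at t = (a - b)/2. So the temperature of a switch is (a - b)/2.
Temperature = (Left option - Right option) / 2
= (13 - (12)) / 2
= 1 / 2
= 1/2

1/2


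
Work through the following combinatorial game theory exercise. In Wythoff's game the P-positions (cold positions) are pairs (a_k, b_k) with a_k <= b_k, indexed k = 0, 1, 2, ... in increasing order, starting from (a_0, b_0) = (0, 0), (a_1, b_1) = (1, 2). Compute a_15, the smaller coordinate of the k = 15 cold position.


By Wythoff's theorem, a_k = floor(k * phi) and b_k = floor(k * phi^2) = a_k + k, where phi = (1 + sqrt(5))/2 is the golden ratio.
phi = (1 + sqrt(5))/2 = 1.618034
k = 15
k * phi = 15 * 1.618034 = 24.270510
a_15 = floor(k * phi) = 24

24


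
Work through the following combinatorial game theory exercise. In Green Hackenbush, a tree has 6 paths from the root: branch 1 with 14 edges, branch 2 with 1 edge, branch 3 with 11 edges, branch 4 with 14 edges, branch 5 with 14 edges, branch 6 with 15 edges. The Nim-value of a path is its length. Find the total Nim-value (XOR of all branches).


The tree has 6 branches from the ground vertex.
In Green Hackenbush, the Nim-value of a simple path of length k is k.
Branch 1: length 14, Nim-value = 14
Branch 2: length 1, Nim-value = 1
Branch 3: length 11, Nim-value = 11
Branch 4: length 14, Nim-value = 14
Branch 5: length 14, Nim-value = 14
Branch 6: length 15, Nim-value = 15
Total Nim-value = XOR of all branch values:
0 XOR 14 = 14
14 XOR 1 = 15
15 XOR 11 = 4
4 XOR 14 = 10
10 XOR 14 = 4
4 XOR 15 = 11
Nim-value of the tree = 11

11


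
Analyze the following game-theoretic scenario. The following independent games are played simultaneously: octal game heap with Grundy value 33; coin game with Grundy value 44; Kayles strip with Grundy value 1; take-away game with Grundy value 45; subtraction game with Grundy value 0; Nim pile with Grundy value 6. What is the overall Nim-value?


By the Sprague-Grundy theorem, the Grundy value of a sum of games is the XOR of individual Grundy values.
octal game heap: Grundy value = 33. Running XOR: 0 XOR 33 = 33
coin game: Grundy value = 44. Running XOR: 33 XOR 44 = 13
Kayles strip: Grundy value = 1. Running XOR: 13 XOR 1 = 12
take-away game: Grundy value = 45. Running XOR: 12 XOR 45 = 33
subtraction game: Grundy value = 0. Running XOR: 33 XOR 0 = 33
Nim pile: Grundy value = 6. Running XOR: 33 XOR 6 = 39
The combined Grundy value is 39.

39


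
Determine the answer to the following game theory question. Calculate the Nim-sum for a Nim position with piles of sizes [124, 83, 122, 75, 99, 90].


We need the XOR (exclusive or) of all pile sizes.
After XOR-ing pile 1 (size 124): 0 XOR 124 = 124
After XOR-ing pile 2 (size 83): 124 XOR 83 = 47
After XOR-ing pile 3 (size 122): 47 XOR 122 = 85
After XOR-ing pile 4 (size 75): 85 XOR 75 = 30
After XOR-ing pile 5 (size 99): 30 XOR 99 = 125
After XOR-ing pile 6 (size 90): 125 XOR 90 = 39
The Nim-value of this position is 39.

39


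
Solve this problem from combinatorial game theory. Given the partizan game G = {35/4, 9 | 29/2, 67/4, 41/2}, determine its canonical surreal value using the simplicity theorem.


Left options: {35/4, 9}, max = 9
Right options: {29/2, 67/4, 41/2}, min = 29/2
All options are numbers and max(Left) < min(Right), so by the simplicity theorem the value is the simplest (earliest-born) number strictly between 9 and 29/2.
Integers 10 through 14 all lie strictly between 9 and 29/2.
Among integers, the simplest (lowest birthday = smallest |n|; 0 is born on day 0, +-n on day n) is 10.
No non-integer in the interval can be simpler: if x is a non-integer in the interval, then floor(x) or ceil(x) also lies in the interval (the interval contains an integer), and both are proper prefixes of x's sign expansion, i.e. born earlier. So the game value is 10.
Game value = 10

10


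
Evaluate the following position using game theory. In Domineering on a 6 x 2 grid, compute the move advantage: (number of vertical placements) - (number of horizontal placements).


Board is 6 x 2 (rows x cols).
Left (vertical) placements: (rows-1) * cols = 5 * 2 = 10
Right (horizontal) placements: rows * (cols-1) = 6 * 1 = 6
Advantage = Left - Right = 10 - 6 = 4

4


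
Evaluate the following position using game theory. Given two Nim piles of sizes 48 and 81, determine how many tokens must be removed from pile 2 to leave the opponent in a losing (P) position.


Piles: 48 and 81
Current XOR: 48 XOR 81 = 97 (non-zero, so this is an N-position).
To make the XOR zero, we need to find a move that balances the piles.
For pile 2 (size 81): target = 81 XOR 97 = 48
We reduce pile 2 from 81 to 48.
Tokens removed: 81 - 48 = 33
Verification: 48 XOR 48 = 0

33


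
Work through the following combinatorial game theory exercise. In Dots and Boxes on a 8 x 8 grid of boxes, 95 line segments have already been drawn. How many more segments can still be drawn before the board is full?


Grid: 8 x 8 boxes, i.e. 9 rows and 9 columns of dots.
Horizontal edges: (rows + 1) * cols = 9 * 8 = 72
Vertical edges: rows * (cols + 1) = 8 * 9 = 72
Total edges: 72 + 72 = 144
Edges drawn: 95
Remaining: 144 - 95 = 49

49


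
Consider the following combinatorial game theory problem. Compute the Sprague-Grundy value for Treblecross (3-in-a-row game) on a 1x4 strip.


Treblecross: place X on empty cells; 3-in-a-row wins.
Playing within two cells of an existing X lets the opponent win at once, so sensible play treats the cells i-2..i+2 around each X as dead. The player left with no safe cell loses, so this is a normal-play take-away game on strips of safe cells.
Placing X at cell i (0-indexed) of a strip of k safe cells leaves independent strips of sizes max(0, i-2) and max(0, k-i-3). Hence G(k) = mex{ G(max(0,i-2)) XOR G(max(0,k-i-3)) : 0 <= i < k }, with G(0) = 0.
G(1): splits (0,0):0^0=0 -> mex({0}) = 1
G(2): splits (0,0):0^0=0 -> mex({0}) = 1
G(3): splits (0,0):0^0=0 -> mex({0}) = 1
G(4): splits (0,1):0^1=1 (0,0):0^0=0 -> mex({0, 1}) = 2
Therefore G(4) = 2.

2


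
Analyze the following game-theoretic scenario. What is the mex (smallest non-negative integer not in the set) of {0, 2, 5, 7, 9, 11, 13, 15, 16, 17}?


Set = {0, 2, 5, 7, 9, 11, 13, 15, 16, 17}
0 is in the set.
1 is NOT in the set. This is the mex.
mex = 1

1


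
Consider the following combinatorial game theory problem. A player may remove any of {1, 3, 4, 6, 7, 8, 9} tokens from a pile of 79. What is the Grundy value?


The subtraction set is S = {1, 3, 4, 6, 7, 8, 9}.
G(k) = mex{ G(k - s) : s in S, s <= k }. We compute iteratively: G(0) = 0.
G(1) = mex({0}) = 1
G(2) = mex({1}) = 0
G(3) = mex({0}) = 1
G(4) = mex({0, 1}) = 2
G(5) = mex({0, 1, 2}) = 3
G(6) = mex({0, 1, 3}) = 2
G(7) = mex({0, 1, 2}) = 3
G(8) = mex({0, 1, 2, 3}) = 4
G(9) = mex({0, 1, 2, 3, 4}) = 5
G(10) = mex({0, 1, 2, 3, 5}) = 4
G(11) = mex({0, 1, 2, 3, 4}) = 5
G(12) = mex({1, 2, 3, 4, 5}) = 0
G(13) = mex({0, 2, 3, 4, 5}) = 1
G(14) = mex({1, 2, 3, 4, 5}) = 0
G(15) = mex({0, 2, 3, 4, 5}) = 1
G(16) = mex({0, 1, 3, 4, 5}) = 2
G(17) = mex({0, 1, 2, 4, 5}) = 3
G(18) = mex({0, 1, 3, 4, 5}) = 2
G(19) = mex({0, 1, 2, 4, 5}) = 3
G(20) = mex({0, 1, 2, 3, 5}) = 4
Observe that G(12)..G(20) = 0, 1, 0, 1, 2, 3, 2, 3, 4 repeats G(0)..G(8) = 0, 1, 0, 1, 2, 3, 2, 3, 4.
For k >= max(S) = 9, G(k) is determined by the previous 9 values G(k-9)..G(k-1); a window of 9 consecutive values has recurred shifted by 12, so by induction G(k + 12) = G(k) for all k >= 0: the sequence is periodic from the start with period 12.
One period: G(0..11) = 0, 1, 0, 1, 2, 3, 2, 3, 4, 5, 4, 5.
79 mod 12 = 7, so G(79) = G(7) = 3.

3


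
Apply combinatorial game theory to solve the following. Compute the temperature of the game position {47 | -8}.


The game is {47 | -8}, a switch {a | b} with numbers a > b.
Cooling {a | b} by t gives {a - t | b + t}, which stops being hot when a - t = b + t, i.e. at t = (a - b)/2. So the temperature of a switch is (a - b)/2.
Temperature = (Left option - Right option) / 2
= (47 - (-8)) / 2
= 55 / 2
= 55/2

55/2


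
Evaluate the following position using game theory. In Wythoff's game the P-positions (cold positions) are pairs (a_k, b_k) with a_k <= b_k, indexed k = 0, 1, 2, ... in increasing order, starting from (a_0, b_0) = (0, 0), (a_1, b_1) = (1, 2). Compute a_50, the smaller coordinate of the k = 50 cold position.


By Wythoff's theorem, a_k = floor(k * phi) and b_k = floor(k * phi^2) = a_k + k, where phi = (1 + sqrt(5))/2 is the golden ratio.
phi = (1 + sqrt(5))/2 = 1.618034
k = 50
k * phi = 50 * 1.618034 = 80.901699
a_50 = floor(k * phi) = 80

80


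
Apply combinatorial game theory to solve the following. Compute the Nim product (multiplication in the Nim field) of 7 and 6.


Nim multiplication is bilinear over XOR: (u XOR v) * w = (u*w) XOR (v*w).
So we split each operand into its bit components and XOR the pairwise Nim products.
7 = 1 + 2 + 4 (as XOR of powers of 2).
6 = 2 + 4 (as XOR of powers of 2).
Using the standard Nim-product table on single bits:
  2*2 = 3,   2*4 = 8,   2*8 = 12,
  4*4 = 6,   4*8 = 11,  8*8 = 13,
and  1*x = x (identity), k*l = l*k (commutative).
Pairwise Nim products:
  1 * 2 = 2
  1 * 4 = 4
  2 * 2 = 3
  2 * 4 = 8
  4 * 2 = 8
  4 * 4 = 6
XOR them: 2 XOR 4 XOR 3 XOR 8 XOR 8 XOR 6 = 3.
Result: 7 * 6 = 3 (in Nim).

3


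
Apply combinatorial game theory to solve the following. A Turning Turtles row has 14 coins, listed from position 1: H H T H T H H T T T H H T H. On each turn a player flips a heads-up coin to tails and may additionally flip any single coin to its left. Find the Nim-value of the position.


Coins: H H T H T H H T T T H H T H
Key fact: a single head at position k behaves exactly like a Nim heap of size k (turning it to T and optionally flipping a coin at j < k corresponds to moving the heap from k to j, or to 0), and heads combine as a disjunctive sum (two heads at the same place would cancel, matching j XOR j = 0). So the Nim-value is the XOR of the 1-indexed positions of the heads.
Face-up positions (1-indexed): [1, 2, 4, 6, 7, 11, 12, 14]
XOR 0 with 1: 0 XOR 1 = 1
XOR 1 with 2: 1 XOR 2 = 3
XOR 3 with 4: 3 XOR 4 = 7
XOR 7 with 6: 7 XOR 6 = 1
XOR 1 with 7: 1 XOR 7 = 6
XOR 6 with 11: 6 XOR 11 = 13
XOR 13 with 12: 13 XOR 12 = 1
XOR 1 with 14: 1 XOR 14 = 15
Nim-value = 15

15


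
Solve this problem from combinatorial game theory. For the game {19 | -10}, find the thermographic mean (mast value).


Game = {19 | -10}, a switch {a | b} with numbers a > b.
Its thermograph has left wall a - t and right wall b + t, which meet at t = (a - b)/2, where both equal (a + b)/2. So the mast (mean value) is at (a + b)/2.
Mean = (19 + (-10))/2 = 9/2 = 9/2

9/2


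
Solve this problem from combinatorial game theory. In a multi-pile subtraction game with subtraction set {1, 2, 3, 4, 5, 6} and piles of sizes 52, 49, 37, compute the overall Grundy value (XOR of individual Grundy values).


Subtraction set: {1, 2, 3, 4, 5, 6}
For this subtraction set, G(n) = n mod 7 (period = max + 1 = 7).
Pile 1 (size 52): G(52) = 52 mod 7 = 3
Pile 2 (size 49): G(49) = 49 mod 7 = 0
Pile 3 (size 37): G(37) = 37 mod 7 = 2
Total Grundy value = XOR of all: 3 XOR 0 XOR 2 = 1

1


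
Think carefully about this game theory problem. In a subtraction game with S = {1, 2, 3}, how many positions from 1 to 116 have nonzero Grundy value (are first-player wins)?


Subtraction set S = {1, 2, 3}, so G(n) = n mod 4.
G(n) = 0 when n is a multiple of 4.
Multiples of 4 in [1, 116]: 29
N-positions (nonzero Grundy) = 116 - 29 = 87

87


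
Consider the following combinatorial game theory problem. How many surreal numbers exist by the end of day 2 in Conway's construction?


Day 0: {|} = 0 is born. Count = 1.
Day n: the number of surreal numbers born by day n is 2^(n+1) - 1.
By day 0: 2^1 - 1 = 1
By day 1: 2^2 - 1 = 3
By day 2: 2^3 - 1 = 7
By day 2: 7 surreal numbers.

7


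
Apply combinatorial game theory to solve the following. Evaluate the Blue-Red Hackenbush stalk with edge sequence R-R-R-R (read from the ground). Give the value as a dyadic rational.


Edges (from ground): R-R-R-R
By Berlekamp's sign-expansion rule, a Blue-Red Hackenbush stalk has the value of the surreal number whose sign sequence is the edge sequence with B -> + and R -> -.
Sign sequence: ----
Trace the sign expansion in the surreal number tree, starting from 0:
Edge 1: R (sign -) -> bounds (-inf, 0), value = -1
Edge 2: R (sign -) -> bounds (-inf, -1), value = -2
Edge 3: R (sign -) -> bounds (-inf, -2), value = -3
Edge 4: R (sign -) -> bounds (-inf, -3), value = -4
Game value = -4

-4


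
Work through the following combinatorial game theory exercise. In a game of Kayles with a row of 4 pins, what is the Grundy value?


Kayles: a move removes 1 or 2 adjacent pins from a contiguous row.
Removing pins from a row of k leaves two independent rows (a, b) with a + b = k - 1 (one pin) or a + b = k - 2 (two pins); an end removal gives a = 0.
By Sprague-Grundy, G(k) = mex{ G(a) XOR G(b) } over all these splits. G(0) = 0.
G(1): splits (0,0):0^0=0 -> mex({0}) = 1
G(2): splits (0,1):0^1=1 (0,0):0^0=0 -> mex({0, 1}) = 2
G(3): splits (0,2):0^2=2 (1,1):1^1=0 (0,1):0^1=1 -> mex({0, 1, 2}) = 3
G(4): splits (0,3):0^3=3 (1,2):1^2=3 (0,2):0^2=2 (1,1):1^1=0 -> mex({0, 2, 3}) = 1
Therefore G(4) = 1.

1


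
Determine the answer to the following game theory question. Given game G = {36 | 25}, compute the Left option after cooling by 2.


Original game: {36 | 25} (a switch {a | b} with a > b).
Cooling by t (for t below the temperature (a - b)/2 = 11/2) taxes each move by t: {a | b} cooled by t is {a - t | b + t}.
Cooling amount: t = 2
Cooled Left option: 36 - 2 = 34
Cooled Right option: 25 + 2 = 27
Cooled game: {34 | 27}
Left option = 34

34


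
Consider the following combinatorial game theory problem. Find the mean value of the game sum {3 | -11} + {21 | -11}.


G1 = {3 | -11}, G2 = {21 | -11}
Each is a switch {a | b} with numbers a > b; its mean value is (a + b)/2, and mean value is additive over game sums: m(G1 + G2) = m(G1) + m(G2).
Mean of G1 = (3 + (-11))/2 = -8/2 = -4
Mean of G2 = (21 + (-11))/2 = 10/2 = 5
Mean of G1 + G2 = -4 + 5 = 1

1


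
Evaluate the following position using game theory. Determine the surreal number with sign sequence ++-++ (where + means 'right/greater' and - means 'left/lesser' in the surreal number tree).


Sign expansion: ++-++
Rule: track bounds (lo, hi), initially (-inf, +inf). On '+', the current value becomes lo and we move to the simplest number in (value, hi): value + 1 if hi = +inf, otherwise the midpoint (value + hi)/2. On '-', the current value becomes hi and we move to value - 1 if lo = -inf, otherwise the midpoint (lo + value)/2.
Start at 0.
Step 1: sign = +, move right. Bounds: (0, +inf). Value = 1
Step 2: sign = +, move right. Bounds: (1, +inf). Value = 2
Step 3: sign = -, move left. Bounds: (1, 2). Value = 3/2
Step 4: sign = +, move right. Bounds: (3/2, 2). Value = 7/4
Step 5: sign = +, move right. Bounds: (7/4, 2). Value = 15/8
The surreal number with sign expansion ++-++ is 15/8.

15/8


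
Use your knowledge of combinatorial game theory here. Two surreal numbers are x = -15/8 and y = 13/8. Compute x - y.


x = -15/8, y = 13/8
Converting to common denominator: 8
x = -15/8, y = 13/8
x - y = -15/8 - 13/8 = -7/2

-7/2


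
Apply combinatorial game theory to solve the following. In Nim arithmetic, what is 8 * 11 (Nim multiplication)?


Nim multiplication is bilinear over XOR: (u XOR v) * w = (u*w) XOR (v*w).
So we split each operand into its bit components and XOR the pairwise Nim products.
8 = 8 (as XOR of powers of 2).
11 = 1 + 2 + 8 (as XOR of powers of 2).
Using the standard Nim-product table on single bits:
  2*2 = 3,   2*4 = 8,   2*8 = 12,
  4*4 = 6,   4*8 = 11,  8*8 = 13,
and  1*x = x (identity), k*l = l*k (commutative).
Pairwise Nim products:
  8 * 1 = 8
  8 * 2 = 12
  8 * 8 = 13
XOR them: 8 XOR 12 XOR 13 = 9.
Result: 8 * 11 = 9 (in Nim).

9


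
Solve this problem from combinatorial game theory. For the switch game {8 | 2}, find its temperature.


The game is {8 | 2}, a switch {a | b} with numbers a > b.
Cooling {a | b} by t gives {a - t | b + t}, which stops being hot when a - t = b + t, i.e. at t = (a - b)/2. So the temperature of a switch is (a - b)/2.
Temperature = (Left option - Right option) / 2
= (8 - (2)) / 2
= 6 / 2
= 3

3


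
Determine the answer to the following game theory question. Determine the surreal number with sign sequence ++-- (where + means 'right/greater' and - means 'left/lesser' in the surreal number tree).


Sign expansion: ++--
Rule: track bounds (lo, hi), initially (-inf, +inf). On '+', the current value becomes lo and we move to the simplest number in (value, hi): value + 1 if hi = +inf, otherwise the midpoint (value + hi)/2. On '-', the current value becomes hi and we move to value - 1 if lo = -inf, otherwise the midpoint (lo + value)/2.
Start at 0.
Step 1: sign = +, move right. Bounds: (0, +inf). Value = 1
Step 2: sign = +, move right. Bounds: (1, +inf). Value = 2
Step 3: sign = -, move left. Bounds: (1, 2). Value = 3/2
Step 4: sign = -, move left. Bounds: (1, 3/2). Value = 5/4
The surreal number with sign expansion ++-- is 5/4.

5/4


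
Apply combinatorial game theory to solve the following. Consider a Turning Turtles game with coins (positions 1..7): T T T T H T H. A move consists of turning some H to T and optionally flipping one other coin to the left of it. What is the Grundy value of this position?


Coins: T T T T H T H
Key fact: a single head at position k behaves exactly like a Nim heap of size k (turning it to T and optionally flipping a coin at j < k corresponds to moving the heap from k to j, or to 0), and heads combine as a disjunctive sum (two heads at the same place would cancel, matching j XOR j = 0). So the Nim-value is the XOR of the 1-indexed positions of the heads.
Face-up positions (1-indexed): [5, 7]
XOR 0 with 5: 0 XOR 5 = 5
XOR 5 with 7: 5 XOR 7 = 2
Nim-value = 2

2


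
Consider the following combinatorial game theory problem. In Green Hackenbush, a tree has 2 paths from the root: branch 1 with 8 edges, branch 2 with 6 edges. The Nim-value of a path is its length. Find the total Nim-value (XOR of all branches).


The tree has 2 branches from the ground vertex.
In Green Hackenbush, the Nim-value of a simple path of length k is k.
Branch 1: length 8, Nim-value = 8
Branch 2: length 6, Nim-value = 6
Total Nim-value = XOR of all branch values:
0 XOR 8 = 8
8 XOR 6 = 14
Nim-value of the tree = 14

14


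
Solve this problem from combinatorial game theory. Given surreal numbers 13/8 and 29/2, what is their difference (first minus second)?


x = 13/8, y = 29/2
Converting to common denominator: 8
x = 13/8, y = 116/8
x - y = 13/8 - 29/2 = -103/8

-103/8


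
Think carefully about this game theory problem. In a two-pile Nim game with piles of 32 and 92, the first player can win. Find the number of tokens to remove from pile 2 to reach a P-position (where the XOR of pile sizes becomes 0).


Piles: 32 and 92
Current XOR: 32 XOR 92 = 124 (non-zero, so this is an N-position).
To make the XOR zero, we need to find a move that balances the piles.
For pile 2 (size 92): target = 92 XOR 124 = 32
We reduce pile 2 from 92 to 32.
Tokens removed: 92 - 32 = 60
Verification: 32 XOR 32 = 0

60


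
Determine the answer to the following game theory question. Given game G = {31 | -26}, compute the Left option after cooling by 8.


Original game: {31 | -26} (a switch {a | b} with a > b).
Cooling by t (for t below the temperature (a - b)/2 = 57/2) taxes each move by t: {a | b} cooled by t is {a - t | b + t}.
Cooling amount: t = 8
Cooled Left option: 31 - 8 = 23
Cooled Right option: -26 + 8 = -18
Cooled game: {23 | -18}
Left option = 23

23


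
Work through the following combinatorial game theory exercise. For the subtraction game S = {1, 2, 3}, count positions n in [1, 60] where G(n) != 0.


Subtraction set S = {1, 2, 3}, so G(n) = n mod 4.
G(n) = 0 when n is a multiple of 4.
Multiples of 4 in [1, 60]: 15
N-positions (nonzero Grundy) = 60 - 15 = 45

45


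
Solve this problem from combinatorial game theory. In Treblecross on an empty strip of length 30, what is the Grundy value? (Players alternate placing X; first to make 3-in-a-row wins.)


Treblecross: place X on empty cells; 3-in-a-row wins.
Playing within two cells of an existing X lets the opponent win at once, so sensible play treats the cells i-2..i+2 around each X as dead. The player left with no safe cell loses, so this is a normal-play take-away game on strips of safe cells.
Placing X at cell i (0-indexed) of a strip of k safe cells leaves independent strips of sizes max(0, i-2) and max(0, k-i-3). Hence G(k) = mex{ G(max(0,i-2)) XOR G(max(0,k-i-3)) : 0 <= i < k }, with G(0) = 0.
G(1): splits (0,0):0^0=0 -> mex({0}) = 1
G(2): splits (0,0):0^0=0 -> mex({0}) = 1
G(3): splits (0,0):0^0=0 -> mex({0}) = 1
G(4): splits (0,1):0^1=1 (0,0):0^0=0 -> mex({0, 1}) = 2
G(5): splits (0,2):0^1=1 (0,1):0^1=1 (0,0):0^0=0 -> mex({0, 1}) = 2
G(6) = mex({1}) = 0
G(7) = mex({0, 1, 2}) = 3
G(8) = mex({0, 1, 2}) = 3
G(9) = mex({0, 2}) = 1
G(10) = mex({0, 2, 3}) = 1
G(11) = mex({0, 3}) = 1
G(12) = mex({1, 3}) = 0
G(13) = mex({0, 1, 2, 3}) = 4
G(14) = mex({0, 1, 2}) = 3
G(15) = mex({0, 1, 2}) = 3
G(16) = mex({0, 1, 2, 4}) = 3
G(17) = mex({0, 1, 3, 4}) = 2
G(18) = mex({0, 1, 3, 4}) = 2
G(19) = mex({0, 1, 3, 5}) = 2
G(20) = mex({0, 1, 2, 3, 5}) = 4
G(21) = mex({0, 1, 2, 3, 5}) = 4
G(22) = mex({1, 2, 6}) = 0
G(23) = mex({0, 1, 2, 3, 4, 6}) = 5
G(24) = mex({0, 1, 2, 3, 4}) = 5
G(25) = mex({0, 1, 3, 4, 7}) = 2
G(26) = mex({0, 1, 3, 4, 5, 7}) = 2
G(27) = mex({0, 1, 3, 5}) = 2
G(28) = mex({0, 1, 2, 5}) = 3
G(29) = mex({0, 1, 2, 4, 5, 6}) = 3
G(30) = mex({1, 2, 4, 6}) = 0
Therefore G(30) = 0.

0
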